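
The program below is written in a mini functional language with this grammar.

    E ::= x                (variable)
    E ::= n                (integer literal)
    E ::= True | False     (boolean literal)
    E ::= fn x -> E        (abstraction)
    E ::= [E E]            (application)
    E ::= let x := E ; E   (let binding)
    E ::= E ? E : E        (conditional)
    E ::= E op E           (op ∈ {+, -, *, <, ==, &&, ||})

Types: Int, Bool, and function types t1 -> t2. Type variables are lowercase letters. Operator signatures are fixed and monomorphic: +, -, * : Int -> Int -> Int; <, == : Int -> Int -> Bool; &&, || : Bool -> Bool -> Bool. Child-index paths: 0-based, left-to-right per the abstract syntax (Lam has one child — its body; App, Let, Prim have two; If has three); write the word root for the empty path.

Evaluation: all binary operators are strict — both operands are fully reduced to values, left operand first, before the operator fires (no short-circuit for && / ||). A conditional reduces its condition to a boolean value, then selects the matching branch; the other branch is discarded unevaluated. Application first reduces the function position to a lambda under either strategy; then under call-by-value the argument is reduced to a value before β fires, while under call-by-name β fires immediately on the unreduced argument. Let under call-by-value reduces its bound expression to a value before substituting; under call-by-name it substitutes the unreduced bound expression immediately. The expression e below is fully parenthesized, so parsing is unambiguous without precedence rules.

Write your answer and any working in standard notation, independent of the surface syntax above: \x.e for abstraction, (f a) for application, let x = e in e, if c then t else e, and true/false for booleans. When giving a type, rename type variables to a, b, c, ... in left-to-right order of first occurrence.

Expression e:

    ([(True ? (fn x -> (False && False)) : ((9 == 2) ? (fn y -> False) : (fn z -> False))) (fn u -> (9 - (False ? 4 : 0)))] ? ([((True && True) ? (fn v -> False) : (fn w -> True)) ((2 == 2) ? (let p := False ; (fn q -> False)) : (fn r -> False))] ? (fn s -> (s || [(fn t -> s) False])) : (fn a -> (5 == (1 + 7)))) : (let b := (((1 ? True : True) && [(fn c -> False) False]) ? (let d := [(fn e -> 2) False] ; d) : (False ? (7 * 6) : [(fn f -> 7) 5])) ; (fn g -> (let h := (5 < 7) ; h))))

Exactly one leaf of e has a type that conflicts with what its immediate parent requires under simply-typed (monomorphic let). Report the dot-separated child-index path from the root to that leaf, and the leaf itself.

Answer: 2.0.0.0.0 : 1

Trace:
  unify Bool ~ Bool
  unify Bool ~ Bool
  unify Bool ~ Bool
\x._ : a -> Bool
  unify Int ~ Int
  unify Int ~ Int
  unify Bool ~ Bool
\y._ : b -> Bool
\z._ : c -> Bool
  unify b -> Bool ~ c -> Bool
  unify b ~ c
  unify Bool ~ Bool
  unify a -> Bool ~ c -> Bool
  unify a ~ c
  unify Bool ~ Bool
  unify Int ~ Int
  unify Bool ~ Bool
  unify Int ~ Int
  unify Int ~ Int
\u._ : d -> Int
  unify c -> Bool ~ (d -> Int) -> e
  unify c ~ d -> Int
  unify Bool ~ e
_ _ : Bool
  unify Bool ~ Bool
  unify Bool ~ Bool
  unify Bool ~ Bool
  unify Bool ~ Bool
\v._ : f -> Bool
\w._ : g -> Bool
  unify f -> Bool ~ g -> Bool
  unify f ~ g
  unify Bool ~ Bool
  unify Int ~ Int
  unify Int ~ Int
  unify Bool ~ Bool
let p : Bool
\q._ : h -> Bool
\r._ : i -> Bool
  unify h -> Bool ~ i -> Bool
  unify h ~ i
  unify Bool ~ Bool
  unify g -> Bool ~ (i -> Bool) -> j
  unify g ~ i -> Bool
  unify Bool ~ j
_ _ : Bool
  unify Bool ~ Bool
s : k
  unify k ~ Bool
s : Bool
\t._ : l -> Bool
  unify l -> Bool ~ Bool -> m
  unify l ~ Bool
  unify Bool ~ m
_ _ : Bool
  unify Bool ~ Bool
\s._ : Bool -> Bool
  unify Int ~ Int
  unify Int ~ Int
  unify Int ~ Int
  unify Int ~ Int
\a._ : n -> Bool
  unify Bool -> Bool ~ n -> Bool
  unify Bool ~ n
  unify Bool ~ Bool
  unify Int ~ Bool
  FAIL: mismatch Int ~ Bool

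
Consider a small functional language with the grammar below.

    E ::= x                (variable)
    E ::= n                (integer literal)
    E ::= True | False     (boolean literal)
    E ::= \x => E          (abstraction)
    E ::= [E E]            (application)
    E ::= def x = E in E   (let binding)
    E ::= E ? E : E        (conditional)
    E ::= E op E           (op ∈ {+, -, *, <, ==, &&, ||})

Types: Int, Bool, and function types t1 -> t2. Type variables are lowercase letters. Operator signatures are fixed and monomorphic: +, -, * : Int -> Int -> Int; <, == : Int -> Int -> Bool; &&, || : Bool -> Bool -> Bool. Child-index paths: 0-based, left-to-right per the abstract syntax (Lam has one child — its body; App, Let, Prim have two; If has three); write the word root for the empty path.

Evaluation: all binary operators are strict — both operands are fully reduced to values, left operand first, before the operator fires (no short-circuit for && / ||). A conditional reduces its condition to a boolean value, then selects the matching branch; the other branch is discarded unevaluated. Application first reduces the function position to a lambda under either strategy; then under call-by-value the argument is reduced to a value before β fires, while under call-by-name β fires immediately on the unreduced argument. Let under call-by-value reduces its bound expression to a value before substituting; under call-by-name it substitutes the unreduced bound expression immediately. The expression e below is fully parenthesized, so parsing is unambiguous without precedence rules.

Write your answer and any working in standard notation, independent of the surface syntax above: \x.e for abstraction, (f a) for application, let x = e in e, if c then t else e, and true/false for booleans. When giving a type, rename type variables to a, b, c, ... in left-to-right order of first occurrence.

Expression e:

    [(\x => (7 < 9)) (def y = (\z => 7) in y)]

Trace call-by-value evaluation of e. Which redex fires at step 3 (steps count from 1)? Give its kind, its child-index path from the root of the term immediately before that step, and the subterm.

Working:
step 0: ((\x.(7 < 9)) (let y = (\z.7) in y))
step 1: [let@1] ((\x.(7 < 9)) (\z.7))
step 2: [beta@root] (7 < 9)
step 3: [delta@root] true

Answer: delta at root : (7 < 9)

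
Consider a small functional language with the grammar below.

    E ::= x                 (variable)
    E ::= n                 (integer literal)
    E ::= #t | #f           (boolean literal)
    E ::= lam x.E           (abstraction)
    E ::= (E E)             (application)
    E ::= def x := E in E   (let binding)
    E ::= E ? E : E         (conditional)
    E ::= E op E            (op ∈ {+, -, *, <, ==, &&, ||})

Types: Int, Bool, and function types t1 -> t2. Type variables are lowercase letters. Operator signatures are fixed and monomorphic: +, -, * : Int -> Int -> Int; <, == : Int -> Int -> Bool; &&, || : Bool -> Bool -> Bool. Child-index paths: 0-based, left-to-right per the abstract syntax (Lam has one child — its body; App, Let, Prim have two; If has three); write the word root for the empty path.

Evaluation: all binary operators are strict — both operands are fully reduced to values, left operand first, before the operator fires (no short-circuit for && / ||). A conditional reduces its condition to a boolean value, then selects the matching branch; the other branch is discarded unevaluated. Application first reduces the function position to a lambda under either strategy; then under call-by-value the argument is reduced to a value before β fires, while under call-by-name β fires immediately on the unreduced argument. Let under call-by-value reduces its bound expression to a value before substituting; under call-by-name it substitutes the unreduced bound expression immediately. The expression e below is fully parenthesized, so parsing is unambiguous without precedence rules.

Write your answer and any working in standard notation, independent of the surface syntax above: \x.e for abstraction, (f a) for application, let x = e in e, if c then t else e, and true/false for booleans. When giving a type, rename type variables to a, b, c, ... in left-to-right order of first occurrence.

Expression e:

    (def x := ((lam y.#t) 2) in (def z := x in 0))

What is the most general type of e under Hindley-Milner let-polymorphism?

Trace:
\y._ : a -> Bool
  unify a -> Bool ~ Int -> b
  unify a ~ Int
  unify Bool ~ b
_ _ : Bool
let x : Bool
x : Bool
let z : Bool

Answer: Int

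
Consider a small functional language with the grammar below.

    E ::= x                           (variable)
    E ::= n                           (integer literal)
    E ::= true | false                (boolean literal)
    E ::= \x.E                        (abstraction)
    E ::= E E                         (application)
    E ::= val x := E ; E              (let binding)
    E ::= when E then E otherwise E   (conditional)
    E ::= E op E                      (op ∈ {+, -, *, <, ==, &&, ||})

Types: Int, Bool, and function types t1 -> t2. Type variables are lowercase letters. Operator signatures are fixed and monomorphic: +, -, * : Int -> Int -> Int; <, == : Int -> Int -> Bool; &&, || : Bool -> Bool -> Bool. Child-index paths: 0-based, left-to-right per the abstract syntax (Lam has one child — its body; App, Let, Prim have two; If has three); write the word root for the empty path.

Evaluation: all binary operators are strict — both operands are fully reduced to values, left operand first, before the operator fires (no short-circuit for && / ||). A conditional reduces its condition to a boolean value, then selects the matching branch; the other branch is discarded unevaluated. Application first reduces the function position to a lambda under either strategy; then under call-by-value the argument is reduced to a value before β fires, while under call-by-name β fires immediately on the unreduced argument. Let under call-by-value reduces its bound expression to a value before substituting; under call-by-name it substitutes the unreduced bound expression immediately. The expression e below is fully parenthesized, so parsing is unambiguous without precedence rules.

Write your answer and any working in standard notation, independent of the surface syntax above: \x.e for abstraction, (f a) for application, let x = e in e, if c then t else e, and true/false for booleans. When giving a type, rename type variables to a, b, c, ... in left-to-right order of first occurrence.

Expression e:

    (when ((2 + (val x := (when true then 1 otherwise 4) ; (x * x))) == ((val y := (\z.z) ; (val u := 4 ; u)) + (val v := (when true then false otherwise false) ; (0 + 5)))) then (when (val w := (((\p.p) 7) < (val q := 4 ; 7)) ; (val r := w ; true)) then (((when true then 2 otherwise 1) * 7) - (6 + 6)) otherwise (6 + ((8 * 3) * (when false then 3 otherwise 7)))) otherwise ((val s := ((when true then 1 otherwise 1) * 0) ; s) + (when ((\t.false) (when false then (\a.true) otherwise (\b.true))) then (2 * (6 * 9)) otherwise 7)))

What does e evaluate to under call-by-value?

Answer: 7

Working:
step 0: (if ((2 + (let x = (if true then 1 else 4) in (x * x))) == ((let y = (\z.z) in (let u = 4 in u)) + (let v = (if true then false else false) in (0 + 5)))) then (if (let w = (((\p.p) 7) < (let q = 4 in 7)) in (let r = w in true)) then (((if true then 2 else 1) * 7) - (6 + 6)) else (6 + ((8 * 3) * (if false then 3 else 7)))) else ((let s = ((if true then 1 else 1) * 0) in s) + (if ((\t.false) (if false then (\a.true) else (\b.true))) then (2 * (6 * 9)) else 7)))
step 1: [if@0.0.1.0] (if ((2 + (let x = 1 in (x * x))) == ((let y = (\z.z) in (let u = 4 in u)) + (let v = (if true then false else false) in (0 + 5)))) then (if (let w = (((\p.p) 7) < (let q = 4 in 7)) in (let r = w in true)) then (((if true then 2 else 1) * 7) - (6 + 6)) else (6 + ((8 * 3) * (if false then 3 else 7)))) else ((let s = ((if true then 1 else 1) * 0) in s) + (if ((\t.false) (if false then (\a.true) else (\b.true))) then (2 * (6 * 9)) else 7)))
step 2: [let@0.0.1] (if ((2 + (1 * 1)) == ((let y = (\z.z) in (let u = 4 in u)) + (let v = (if true then false else false) in (0 + 5)))) then (if (let w = (((\p.p) 7) < (let q = 4 in 7)) in (let r = w in true)) then (((if true then 2 else 1) * 7) - (6 + 6)) else (6 + ((8 * 3) * (if false then 3 else 7)))) else ((let s = ((if true then 1 else 1) * 0) in s) + (if ((\t.false) (if false then (\a.true) else (\b.true))) then (2 * (6 * 9)) else 7)))
step 3: [delta@0.0.1] (if ((2 + 1) == ((let y = (\z.z) in (let u = 4 in u)) + (let v = (if true then false else false) in (0 + 5)))) then (if (let w = (((\p.p) 7) < (let q = 4 in 7)) in (let r = w in true)) then (((if true then 2 else 1) * 7) - (6 + 6)) else (6 + ((8 * 3) * (if false then 3 else 7)))) else ((let s = ((if true then 1 else 1) * 0) in s) + (if ((\t.false) (if false then (\a.true) else (\b.true))) then (2 * (6 * 9)) else 7)))
step 4: [delta@0.0] (if (3 == ((let y = (\z.z) in (let u = 4 in u)) + (let v = (if true then false else false) in (0 + 5)))) then (if (let w = (((\p.p) 7) < (let q = 4 in 7)) in (let r = w in true)) then (((if true then 2 else 1) * 7) - (6 + 6)) else (6 + ((8 * 3) * (if false then 3 else 7)))) else ((let s = ((if true then 1 else 1) * 0) in s) + (if ((\t.false) (if false then (\a.true) else (\b.true))) then (2 * (6 * 9)) else 7)))
step 5: [let@0.1.0] (if (3 == ((let u = 4 in u) + (let v = (if true then false else false) in (0 + 5)))) then (if (let w = (((\p.p) 7) < (let q = 4 in 7)) in (let r = w in true)) then (((if true then 2 else 1) * 7) - (6 + 6)) else (6 + ((8 * 3) * (if false then 3 else 7)))) else ((let s = ((if true then 1 else 1) * 0) in s) + (if ((\t.false) (if false then (\a.true) else (\b.true))) then (2 * (6 * 9)) else 7)))
step 6: [let@0.1.0] (if (3 == (4 + (let v = (if true then false else false) in (0 + 5)))) then (if (let w = (((\p.p) 7) < (let q = 4 in 7)) in (let r = w in true)) then (((if true then 2 else 1) * 7) - (6 + 6)) else (6 + ((8 * 3) * (if false then 3 else 7)))) else ((let s = ((if true then 1 else 1) * 0) in s) + (if ((\t.false) (if false then (\a.true) else (\b.true))) then (2 * (6 * 9)) else 7)))
step 7: [if@0.1.1.0] (if (3 == (4 + (let v = false in (0 + 5)))) then (if (let w = (((\p.p) 7) < (let q = 4 in 7)) in (let r = w in true)) then (((if true then 2 else 1) * 7) - (6 + 6)) else (6 + ((8 * 3) * (if false then 3 else 7)))) else ((let s = ((if true then 1 else 1) * 0) in s) + (if ((\t.false) (if false then (\a.true) else (\b.true))) then (2 * (6 * 9)) else 7)))
step 8: [let@0.1.1] (if (3 == (4 + (0 + 5))) then (if (let w = (((\p.p) 7) < (let q = 4 in 7)) in (let r = w in true)) then (((if true then 2 else 1) * 7) - (6 + 6)) else (6 + ((8 * 3) * (if false then 3 else 7)))) else ((let s = ((if true then 1 else 1) * 0) in s) + (if ((\t.false) (if false then (\a.true) else (\b.true))) then (2 * (6 * 9)) else 7)))
step 9: [delta@0.1.1] (if (3 == (4 + 5)) then (if (let w = (((\p.p) 7) < (let q = 4 in 7)) in (let r = w in true)) then (((if true then 2 else 1) * 7) - (6 + 6)) else (6 + ((8 * 3) * (if false then 3 else 7)))) else ((let s = ((if true then 1 else 1) * 0) in s) + (if ((\t.false) (if false then (\a.true) else (\b.true))) then (2 * (6 * 9)) else 7)))
step 10: [delta@0.1] (if (3 == 9) then (if (let w = (((\p.p) 7) < (let q = 4 in 7)) in (let r = w in true)) then (((if true then 2 else 1) * 7) - (6 + 6)) else (6 + ((8 * 3) * (if false then 3 else 7)))) else ((let s = ((if true then 1 else 1) * 0) in s) + (if ((\t.false) (if false then (\a.true) else (\b.true))) then (2 * (6 * 9)) else 7)))
step 11: [delta@0] (if false then (if (let w = (((\p.p) 7) < (let q = 4 in 7)) in (let r = w in true)) then (((if true then 2 else 1) * 7) - (6 + 6)) else (6 + ((8 * 3) * (if false then 3 else 7)))) else ((let s = ((if true then 1 else 1) * 0) in s) + (if ((\t.false) (if false then (\a.true) else (\b.true))) then (2 * (6 * 9)) else 7)))
step 12: [if@root] ((let s = ((if true then 1 else 1) * 0) in s) + (if ((\t.false) (if false then (\a.true) else (\b.true))) then (2 * (6 * 9)) else 7))
step 13: [if@0.0.0] ((let s = (1 * 0) in s) + (if ((\t.false) (if false then (\a.true) else (\b.true))) then (2 * (6 * 9)) else 7))
step 14: [delta@0.0] ((let s = 0 in s) + (if ((\t.false) (if false then (\a.true) else (\b.true))) then (2 * (6 * 9)) else 7))
step 15: [let@0] (0 + (if ((\t.false) (if false then (\a.true) else (\b.true))) then (2 * (6 * 9)) else 7))
step 16: [if@1.0.1] (0 + (if ((\t.false) (\b.true)) then (2 * (6 * 9)) else 7))
step 17: [beta@1.0] (0 + (if false then (2 * (6 * 9)) else 7))
step 18: [if@1] (0 + 7)
step 19: [delta@root] 7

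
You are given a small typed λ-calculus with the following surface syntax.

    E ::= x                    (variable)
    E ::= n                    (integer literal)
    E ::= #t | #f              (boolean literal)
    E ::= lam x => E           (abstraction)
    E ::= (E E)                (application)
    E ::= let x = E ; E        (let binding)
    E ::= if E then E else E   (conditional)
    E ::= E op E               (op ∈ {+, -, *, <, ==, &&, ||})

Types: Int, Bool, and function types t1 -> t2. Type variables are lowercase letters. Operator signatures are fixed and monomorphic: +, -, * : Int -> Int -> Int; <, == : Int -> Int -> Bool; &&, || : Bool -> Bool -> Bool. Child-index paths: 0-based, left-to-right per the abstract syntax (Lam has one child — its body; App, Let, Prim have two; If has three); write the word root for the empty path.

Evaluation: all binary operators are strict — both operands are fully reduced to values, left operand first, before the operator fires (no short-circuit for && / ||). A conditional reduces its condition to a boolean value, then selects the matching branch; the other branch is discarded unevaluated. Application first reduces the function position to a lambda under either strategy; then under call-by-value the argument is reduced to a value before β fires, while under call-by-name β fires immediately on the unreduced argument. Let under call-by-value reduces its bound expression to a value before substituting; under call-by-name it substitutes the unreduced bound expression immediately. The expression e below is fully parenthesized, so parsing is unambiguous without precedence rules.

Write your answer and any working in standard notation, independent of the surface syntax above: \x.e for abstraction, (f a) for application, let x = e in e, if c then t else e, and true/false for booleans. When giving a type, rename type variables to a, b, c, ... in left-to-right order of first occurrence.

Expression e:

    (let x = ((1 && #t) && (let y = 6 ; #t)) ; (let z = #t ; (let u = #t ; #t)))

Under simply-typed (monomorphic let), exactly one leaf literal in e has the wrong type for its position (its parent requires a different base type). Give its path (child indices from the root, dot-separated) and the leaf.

Trace:
  unify Int ~ Bool
  FAIL: mismatch Int ~ Bool

Answer: 0.0.0 : 1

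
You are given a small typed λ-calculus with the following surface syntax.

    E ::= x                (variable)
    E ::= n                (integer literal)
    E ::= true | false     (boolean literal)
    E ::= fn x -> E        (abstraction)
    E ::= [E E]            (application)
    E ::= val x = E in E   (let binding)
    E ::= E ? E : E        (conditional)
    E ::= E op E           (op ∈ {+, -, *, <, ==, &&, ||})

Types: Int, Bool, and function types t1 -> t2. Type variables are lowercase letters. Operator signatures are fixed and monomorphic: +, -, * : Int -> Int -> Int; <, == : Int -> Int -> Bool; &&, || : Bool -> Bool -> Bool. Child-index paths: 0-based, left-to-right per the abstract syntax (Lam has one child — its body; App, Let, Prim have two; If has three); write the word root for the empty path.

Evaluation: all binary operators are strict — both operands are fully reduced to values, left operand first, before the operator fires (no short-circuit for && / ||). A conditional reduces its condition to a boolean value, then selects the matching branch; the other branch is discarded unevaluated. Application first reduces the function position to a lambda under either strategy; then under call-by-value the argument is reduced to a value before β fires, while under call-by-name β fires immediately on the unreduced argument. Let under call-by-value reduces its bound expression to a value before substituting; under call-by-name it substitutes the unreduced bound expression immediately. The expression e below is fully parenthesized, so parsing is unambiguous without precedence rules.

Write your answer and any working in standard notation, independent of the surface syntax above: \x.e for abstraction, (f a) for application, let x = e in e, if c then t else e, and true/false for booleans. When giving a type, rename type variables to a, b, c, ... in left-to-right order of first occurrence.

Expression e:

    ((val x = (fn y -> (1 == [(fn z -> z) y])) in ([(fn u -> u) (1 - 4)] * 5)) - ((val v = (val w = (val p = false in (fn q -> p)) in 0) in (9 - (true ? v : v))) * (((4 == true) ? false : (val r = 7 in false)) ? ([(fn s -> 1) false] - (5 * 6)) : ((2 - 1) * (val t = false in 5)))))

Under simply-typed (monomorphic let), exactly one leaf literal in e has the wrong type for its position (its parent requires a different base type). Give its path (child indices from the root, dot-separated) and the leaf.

Working:
  unify Int ~ Int
z : b
\z._ : b -> b
y : a
  unify b -> b ~ a -> c
  unify b ~ a
  unify a ~ c
_ _ : c
  unify c ~ Int
\y._ : Int -> Bool
let x : Int -> Bool
u : d
\u._ : d -> d
  unify Int ~ Int
  unify Int ~ Int
  unify d -> d ~ Int -> e
  unify d ~ Int
  unify Int ~ e
_ _ : Int
  unify Int ~ Int
  unify Int ~ Int
  unify Int ~ Int
let p : Bool
p : Bool
\q._ : f -> Bool
let w : f -> Bool
let v : Int
  unify Int ~ Int
  unify Bool ~ Bool
v : Int
v : Int
  unify Int ~ Int
  unify Int ~ Int
  unify Int ~ Int
  unify Int ~ Int
  unify Bool ~ Int
  FAIL: mismatch Bool ~ Int

Answer: 1.1.0.0.1 : true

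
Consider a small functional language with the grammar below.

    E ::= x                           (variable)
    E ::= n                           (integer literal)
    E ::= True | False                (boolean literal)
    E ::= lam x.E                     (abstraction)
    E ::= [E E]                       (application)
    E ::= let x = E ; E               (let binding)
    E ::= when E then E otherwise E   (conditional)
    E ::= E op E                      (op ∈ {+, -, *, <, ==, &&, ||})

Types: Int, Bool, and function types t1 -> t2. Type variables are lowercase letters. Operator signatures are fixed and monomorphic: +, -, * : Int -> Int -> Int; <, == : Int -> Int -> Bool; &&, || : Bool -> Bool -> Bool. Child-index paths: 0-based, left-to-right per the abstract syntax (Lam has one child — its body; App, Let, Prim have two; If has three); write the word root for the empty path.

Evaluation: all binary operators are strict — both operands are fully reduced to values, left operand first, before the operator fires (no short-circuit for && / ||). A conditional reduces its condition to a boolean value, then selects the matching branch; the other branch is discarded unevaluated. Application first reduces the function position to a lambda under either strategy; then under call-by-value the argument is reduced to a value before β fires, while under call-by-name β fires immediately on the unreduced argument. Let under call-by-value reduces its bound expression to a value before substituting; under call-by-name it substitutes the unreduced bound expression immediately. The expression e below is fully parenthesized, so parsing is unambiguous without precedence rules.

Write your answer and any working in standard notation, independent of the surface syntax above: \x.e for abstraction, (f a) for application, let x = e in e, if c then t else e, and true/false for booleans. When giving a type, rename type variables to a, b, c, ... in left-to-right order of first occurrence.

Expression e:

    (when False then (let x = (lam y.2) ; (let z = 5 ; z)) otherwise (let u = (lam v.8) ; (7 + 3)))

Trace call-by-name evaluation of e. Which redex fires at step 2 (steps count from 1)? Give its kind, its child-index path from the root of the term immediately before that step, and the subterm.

Answer: let at root : (let u = (\v.8) in (7 + 3))

Derivation:
step 0: (if false then (let x = (\y.2) in (let z = 5 in z)) else (let u = (\v.8) in (7 + 3)))
step 1: [if@root] (let u = (\v.8) in (7 + 3))
step 2: [let@root] (7 + 3)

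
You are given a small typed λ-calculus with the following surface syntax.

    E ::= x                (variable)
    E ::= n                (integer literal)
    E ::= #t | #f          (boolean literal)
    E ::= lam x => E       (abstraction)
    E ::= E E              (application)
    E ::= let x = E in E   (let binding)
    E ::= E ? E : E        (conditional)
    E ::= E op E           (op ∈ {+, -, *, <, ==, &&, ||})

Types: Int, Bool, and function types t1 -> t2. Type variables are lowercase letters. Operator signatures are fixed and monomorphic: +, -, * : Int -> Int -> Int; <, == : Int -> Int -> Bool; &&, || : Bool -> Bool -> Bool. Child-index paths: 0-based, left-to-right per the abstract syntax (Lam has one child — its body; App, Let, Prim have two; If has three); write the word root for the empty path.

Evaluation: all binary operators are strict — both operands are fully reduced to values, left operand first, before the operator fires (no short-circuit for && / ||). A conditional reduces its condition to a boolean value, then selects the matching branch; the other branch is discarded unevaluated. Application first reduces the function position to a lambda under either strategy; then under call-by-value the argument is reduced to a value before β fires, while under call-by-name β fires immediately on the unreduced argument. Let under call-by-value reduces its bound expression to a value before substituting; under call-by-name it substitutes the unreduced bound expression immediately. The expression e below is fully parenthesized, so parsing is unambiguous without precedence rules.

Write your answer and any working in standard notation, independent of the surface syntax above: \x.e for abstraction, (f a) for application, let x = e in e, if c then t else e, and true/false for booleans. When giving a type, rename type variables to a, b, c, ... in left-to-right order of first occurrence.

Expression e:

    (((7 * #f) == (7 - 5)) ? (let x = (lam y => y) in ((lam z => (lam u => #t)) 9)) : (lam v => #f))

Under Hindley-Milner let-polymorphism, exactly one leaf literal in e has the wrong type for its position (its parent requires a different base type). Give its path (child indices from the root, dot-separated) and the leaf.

Answer: 0.0.1 : false

Working:
  unify Int ~ Int
  unify Bool ~ Int
  FAIL: mismatch Bool ~ Int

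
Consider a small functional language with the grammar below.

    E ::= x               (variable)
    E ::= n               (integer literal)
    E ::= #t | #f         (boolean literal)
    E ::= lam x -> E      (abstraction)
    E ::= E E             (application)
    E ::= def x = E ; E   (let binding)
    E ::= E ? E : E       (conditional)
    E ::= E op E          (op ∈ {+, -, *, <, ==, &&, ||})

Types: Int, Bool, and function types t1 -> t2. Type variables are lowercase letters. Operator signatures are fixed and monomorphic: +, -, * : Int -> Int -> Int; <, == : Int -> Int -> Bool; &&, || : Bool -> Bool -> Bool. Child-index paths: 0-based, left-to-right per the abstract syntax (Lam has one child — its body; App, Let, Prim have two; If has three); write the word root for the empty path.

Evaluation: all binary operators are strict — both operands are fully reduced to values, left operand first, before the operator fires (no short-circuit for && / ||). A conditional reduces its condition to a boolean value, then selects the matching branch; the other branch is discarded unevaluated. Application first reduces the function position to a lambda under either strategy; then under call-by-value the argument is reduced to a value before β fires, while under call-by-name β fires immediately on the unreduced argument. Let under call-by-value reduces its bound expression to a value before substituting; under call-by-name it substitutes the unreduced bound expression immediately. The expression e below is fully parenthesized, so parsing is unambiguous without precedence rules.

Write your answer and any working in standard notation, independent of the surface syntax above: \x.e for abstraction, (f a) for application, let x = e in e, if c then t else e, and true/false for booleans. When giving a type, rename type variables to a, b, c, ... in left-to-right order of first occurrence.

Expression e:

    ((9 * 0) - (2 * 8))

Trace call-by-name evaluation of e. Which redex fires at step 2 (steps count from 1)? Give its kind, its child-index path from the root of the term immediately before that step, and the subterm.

Derivation:
step 0: ((9 * 0) - (2 * 8))
step 1: [delta@0] (0 - (2 * 8))
step 2: [delta@1] (0 - 16)

Answer: delta at 1 : (2 * 8)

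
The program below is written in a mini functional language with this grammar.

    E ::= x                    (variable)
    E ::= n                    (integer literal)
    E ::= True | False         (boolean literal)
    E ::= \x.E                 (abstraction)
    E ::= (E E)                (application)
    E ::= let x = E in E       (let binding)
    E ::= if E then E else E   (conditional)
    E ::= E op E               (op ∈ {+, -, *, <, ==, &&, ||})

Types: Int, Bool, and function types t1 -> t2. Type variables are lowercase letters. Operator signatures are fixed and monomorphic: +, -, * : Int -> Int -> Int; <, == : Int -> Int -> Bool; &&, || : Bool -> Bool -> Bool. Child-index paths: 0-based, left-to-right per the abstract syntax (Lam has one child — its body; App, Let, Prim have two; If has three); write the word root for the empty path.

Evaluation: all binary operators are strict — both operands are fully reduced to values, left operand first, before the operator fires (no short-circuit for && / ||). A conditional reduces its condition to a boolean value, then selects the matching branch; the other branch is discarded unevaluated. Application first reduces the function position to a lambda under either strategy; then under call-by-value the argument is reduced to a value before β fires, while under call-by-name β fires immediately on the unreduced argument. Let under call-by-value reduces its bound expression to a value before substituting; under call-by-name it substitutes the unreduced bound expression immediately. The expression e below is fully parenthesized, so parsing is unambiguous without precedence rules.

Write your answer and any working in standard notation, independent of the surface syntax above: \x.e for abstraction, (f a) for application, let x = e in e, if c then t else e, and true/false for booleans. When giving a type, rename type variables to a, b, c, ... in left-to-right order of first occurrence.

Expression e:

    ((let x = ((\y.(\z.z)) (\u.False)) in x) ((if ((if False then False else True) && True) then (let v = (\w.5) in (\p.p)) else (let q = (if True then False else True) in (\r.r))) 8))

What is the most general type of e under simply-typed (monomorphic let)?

Working:
z : b
\z._ : b -> b
\y._ : a -> b -> b
\u._ : c -> Bool
  unify a -> b -> b ~ (c -> Bool) -> d
  unify a ~ c -> Bool
  unify b -> b ~ d
_ _ : b -> b
let x : b -> b
x : b -> b
  unify Bool ~ Bool
  unify Bool ~ Bool
  unify Bool ~ Bool
  unify Bool ~ Bool
  unify Bool ~ Bool
\w._ : e -> Int
let v : e -> Int
p : f
\p._ : f -> f
  unify Bool ~ Bool
  unify Bool ~ Bool
let q : Bool
r : g
\r._ : g -> g
  unify f -> f ~ g -> g
  unify f ~ g
  unify g ~ g
  unify g -> g ~ Int -> h
  unify g ~ Int
  unify Int ~ h
_ _ : Int
  unify b -> b ~ Int -> i
  unify b ~ Int
  unify Int ~ i
_ _ : Int

Answer: Int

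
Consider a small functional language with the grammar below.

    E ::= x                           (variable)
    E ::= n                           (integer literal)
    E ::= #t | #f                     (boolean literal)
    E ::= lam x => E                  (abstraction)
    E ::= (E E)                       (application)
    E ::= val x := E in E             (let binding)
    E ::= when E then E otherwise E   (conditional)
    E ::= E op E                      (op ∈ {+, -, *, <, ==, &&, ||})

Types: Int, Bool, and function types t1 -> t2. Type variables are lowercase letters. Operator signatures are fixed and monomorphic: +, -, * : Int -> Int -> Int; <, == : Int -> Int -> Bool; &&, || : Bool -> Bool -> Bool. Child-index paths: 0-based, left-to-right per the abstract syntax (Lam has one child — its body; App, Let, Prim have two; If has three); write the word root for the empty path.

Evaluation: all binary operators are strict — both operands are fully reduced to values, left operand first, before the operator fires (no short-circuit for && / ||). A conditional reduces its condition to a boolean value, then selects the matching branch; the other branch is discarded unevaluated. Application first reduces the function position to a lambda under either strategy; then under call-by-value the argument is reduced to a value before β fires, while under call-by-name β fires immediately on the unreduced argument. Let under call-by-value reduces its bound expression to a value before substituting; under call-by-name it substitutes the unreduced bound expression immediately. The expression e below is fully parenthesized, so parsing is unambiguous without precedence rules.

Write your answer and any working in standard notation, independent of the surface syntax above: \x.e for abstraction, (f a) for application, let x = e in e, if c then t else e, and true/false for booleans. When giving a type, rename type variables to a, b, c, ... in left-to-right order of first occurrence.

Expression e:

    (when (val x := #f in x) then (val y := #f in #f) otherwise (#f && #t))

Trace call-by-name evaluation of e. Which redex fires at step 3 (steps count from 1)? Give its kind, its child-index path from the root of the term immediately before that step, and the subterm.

Derivation:
step 0: (if (let x = false in x) then (let y = false in false) else (false && true))
step 1: [let@0] (if false then (let y = false in false) else (false && true))
step 2: [if@root] (false && true)
step 3: [delta@root] false

Answer: delta at root : (false && true)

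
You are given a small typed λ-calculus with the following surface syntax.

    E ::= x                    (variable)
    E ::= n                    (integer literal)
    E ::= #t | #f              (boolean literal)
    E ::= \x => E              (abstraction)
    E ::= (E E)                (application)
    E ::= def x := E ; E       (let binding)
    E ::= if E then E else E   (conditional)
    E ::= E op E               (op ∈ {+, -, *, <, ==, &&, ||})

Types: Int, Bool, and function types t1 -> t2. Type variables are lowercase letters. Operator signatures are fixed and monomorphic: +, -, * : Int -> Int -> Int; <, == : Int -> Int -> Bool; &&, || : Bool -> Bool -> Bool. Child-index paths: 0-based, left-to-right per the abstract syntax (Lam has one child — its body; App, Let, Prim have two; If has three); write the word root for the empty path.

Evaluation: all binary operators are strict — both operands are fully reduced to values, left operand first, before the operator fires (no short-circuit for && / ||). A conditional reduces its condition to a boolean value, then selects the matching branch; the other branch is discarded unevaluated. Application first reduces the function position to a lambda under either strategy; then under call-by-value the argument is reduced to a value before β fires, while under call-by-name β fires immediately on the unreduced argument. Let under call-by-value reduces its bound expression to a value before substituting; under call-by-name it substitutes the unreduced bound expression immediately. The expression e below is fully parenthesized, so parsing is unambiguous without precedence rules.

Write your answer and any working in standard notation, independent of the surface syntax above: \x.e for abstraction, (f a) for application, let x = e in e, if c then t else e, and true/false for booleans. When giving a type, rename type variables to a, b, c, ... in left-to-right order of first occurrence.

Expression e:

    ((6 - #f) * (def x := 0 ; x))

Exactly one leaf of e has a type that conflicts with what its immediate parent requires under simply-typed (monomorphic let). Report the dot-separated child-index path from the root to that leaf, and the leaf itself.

Derivation:
  unify Int ~ Int
  unify Bool ~ Int
  FAIL: mismatch Bool ~ Int

Answer: 0.1 : false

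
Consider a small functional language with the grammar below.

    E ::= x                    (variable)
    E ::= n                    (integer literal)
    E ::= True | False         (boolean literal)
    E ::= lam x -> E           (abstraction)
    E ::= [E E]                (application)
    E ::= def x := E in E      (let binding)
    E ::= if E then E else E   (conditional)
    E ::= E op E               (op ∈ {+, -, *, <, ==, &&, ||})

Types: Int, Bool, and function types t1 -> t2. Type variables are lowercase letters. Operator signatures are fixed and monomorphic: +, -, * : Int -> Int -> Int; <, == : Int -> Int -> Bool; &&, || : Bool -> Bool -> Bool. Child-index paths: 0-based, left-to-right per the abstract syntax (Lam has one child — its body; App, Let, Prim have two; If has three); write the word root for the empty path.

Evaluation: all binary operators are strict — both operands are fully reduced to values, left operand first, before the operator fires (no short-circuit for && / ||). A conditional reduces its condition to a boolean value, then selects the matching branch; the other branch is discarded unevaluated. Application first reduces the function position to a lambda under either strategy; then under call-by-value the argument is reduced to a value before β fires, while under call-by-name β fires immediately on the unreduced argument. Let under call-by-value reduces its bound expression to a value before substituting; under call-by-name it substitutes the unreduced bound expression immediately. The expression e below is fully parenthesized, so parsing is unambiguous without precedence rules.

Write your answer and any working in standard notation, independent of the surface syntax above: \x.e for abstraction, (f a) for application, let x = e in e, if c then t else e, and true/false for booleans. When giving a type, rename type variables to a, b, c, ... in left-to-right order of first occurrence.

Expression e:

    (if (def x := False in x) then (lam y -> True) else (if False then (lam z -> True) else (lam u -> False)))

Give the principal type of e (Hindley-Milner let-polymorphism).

Working:
let x : Bool
x : Bool
  unify Bool ~ Bool
\y._ : a -> Bool
  unify Bool ~ Bool
\z._ : b -> Bool
\u._ : c -> Bool
  unify b -> Bool ~ c -> Bool
  unify b ~ c
  unify Bool ~ Bool
  unify a -> Bool ~ c -> Bool
  unify a ~ c
  unify Bool ~ Bool

Answer: a -> Bool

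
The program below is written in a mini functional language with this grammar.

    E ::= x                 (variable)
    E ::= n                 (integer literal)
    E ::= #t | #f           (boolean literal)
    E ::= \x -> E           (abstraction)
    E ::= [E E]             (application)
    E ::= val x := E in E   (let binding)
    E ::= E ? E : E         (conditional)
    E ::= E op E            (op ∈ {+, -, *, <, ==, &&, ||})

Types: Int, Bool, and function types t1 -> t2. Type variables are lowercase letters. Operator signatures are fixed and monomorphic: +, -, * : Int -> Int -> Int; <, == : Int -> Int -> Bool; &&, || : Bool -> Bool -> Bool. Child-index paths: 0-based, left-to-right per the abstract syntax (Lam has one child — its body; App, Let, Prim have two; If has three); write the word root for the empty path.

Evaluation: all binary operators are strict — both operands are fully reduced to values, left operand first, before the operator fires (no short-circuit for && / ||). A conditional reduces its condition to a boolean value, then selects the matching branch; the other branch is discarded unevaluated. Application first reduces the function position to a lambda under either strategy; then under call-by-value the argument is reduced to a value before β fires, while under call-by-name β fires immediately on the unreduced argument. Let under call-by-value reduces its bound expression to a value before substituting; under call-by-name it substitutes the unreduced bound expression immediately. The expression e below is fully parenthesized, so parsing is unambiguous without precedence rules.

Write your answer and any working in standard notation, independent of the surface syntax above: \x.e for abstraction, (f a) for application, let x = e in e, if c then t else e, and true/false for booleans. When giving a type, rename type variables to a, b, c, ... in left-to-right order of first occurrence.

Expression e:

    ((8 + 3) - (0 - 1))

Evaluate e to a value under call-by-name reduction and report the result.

Derivation:
step 0: ((8 + 3) - (0 - 1))
step 1: [delta@0] (11 - (0 - 1))
step 2: [delta@1] (11 - -1)
step 3: [delta@root] 12

Answer: 12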